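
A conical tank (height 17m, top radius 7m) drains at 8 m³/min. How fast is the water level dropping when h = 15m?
2312/(11025π) ≈ 0.06675 m/min

r/h = 7/17, so r = (7/17)h
V = (1/3)πr²h = (1/3)π((7/17)h)²h = (49/867)πh³
dV/dh = (49/289)πh²
dh/dt = (dV/dt)/(dV/dh) = -8/((49/289)π·15²) = -2312/(11025π) m/min
The level is dropping at 2312/(11025π) ≈ 0.06675 m/min.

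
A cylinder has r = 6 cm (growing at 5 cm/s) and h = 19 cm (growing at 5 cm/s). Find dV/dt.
1320π cm³/s

V = πr²h
dV/dt = 2πrh·dr/dt + πr²·dh/dt
= 2π(6)(19)(5) + π(6)²(5)
= 1320π cm³/s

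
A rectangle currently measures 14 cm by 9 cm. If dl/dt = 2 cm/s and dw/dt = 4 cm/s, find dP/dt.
12 cm/s

P = 2(l + w)
dP/dt = 2(dl/dt + dw/dt) = 2(2 + 4) = 12 cm/s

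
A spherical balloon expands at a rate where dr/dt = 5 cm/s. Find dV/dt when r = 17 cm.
5780π cm³/s

V = (4/3)πr³
dV/dt = dV/dr · dr/dt = 4πr² · 5
At r = 17: dV/dt = 5780π cm³/s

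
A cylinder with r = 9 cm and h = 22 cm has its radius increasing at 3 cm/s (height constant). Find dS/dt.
240π cm²/s

S = 2πrh + 2πr² (lateral + bases)
dS/dt = (2πh + 4πr)·dr/dt = (2π·22 + 4π·9)·3
= 240π cm²/s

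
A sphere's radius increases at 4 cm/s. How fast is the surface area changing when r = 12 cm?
384π cm²/s

S = 4πr²
dS/dt = dS/dr · dr/dt = 8πr · 4
At r = 12: dS/dt = 384π cm²/s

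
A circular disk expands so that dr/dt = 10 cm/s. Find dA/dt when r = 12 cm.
240π cm²/s

A = πr²
dA/dt = 2πr · dr/dt = 2π(12)(10) = 240π cm²/s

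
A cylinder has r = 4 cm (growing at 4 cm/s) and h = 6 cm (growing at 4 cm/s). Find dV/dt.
256π cm³/s

V = πr²h
dV/dt = 2πrh·dr/dt + πr²·dh/dt
= 2π(4)(6)(4) + π(4)²(4)
= 256π cm³/s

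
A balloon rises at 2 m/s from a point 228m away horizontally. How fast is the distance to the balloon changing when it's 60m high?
5√386/193 ≈ 0.509 m/s

z² = 228² + y²
z = √(228² + 60²) = 12√386
dz/dt = y/z · dy/dt = 60/(12√386) · 2 = 5√386/193 ≈ 0.509 m/s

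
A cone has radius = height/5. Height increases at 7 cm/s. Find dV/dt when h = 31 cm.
6727π/25 cm³/s

V = (1/3)π(h/5)²h = πh³/75
dV/dt = πh²/25 · 7
At h = 31: dV/dt = 6727π/25 cm³/s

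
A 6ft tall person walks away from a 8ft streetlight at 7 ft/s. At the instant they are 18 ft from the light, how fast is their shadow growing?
21 ft/s

By similar triangles: 8/(x+s) = 6/s
Solving: s = 6x/2
ds/dt = 6/2 · dx/dt = 3 · 7 = 21 ft/s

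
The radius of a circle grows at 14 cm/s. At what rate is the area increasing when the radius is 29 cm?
812π cm²/s

A = πr²
dA/dt = 2πr · dr/dt = 2π(29)(14) = 812π cm²/s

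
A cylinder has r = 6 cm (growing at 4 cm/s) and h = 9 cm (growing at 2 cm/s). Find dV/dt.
504π cm³/s

V = πr²h
dV/dt = 2πrh·dr/dt + πr²·dh/dt
= 2π(6)(9)(4) + π(6)²(2)
= 504π cm³/s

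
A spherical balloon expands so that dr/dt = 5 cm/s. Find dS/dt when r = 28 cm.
1120π cm²/s

S = 4πr²
dS/dt = dS/dr · dr/dt = 8πr · 5
At r = 28: dS/dt = 1120π cm²/s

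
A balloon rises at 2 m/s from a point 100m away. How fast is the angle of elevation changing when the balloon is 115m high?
0.008611 rad/s

tan(θ) = y/100
sec²(θ) · dθ/dt = (1/100) · dy/dt
dθ/dt = cos²(θ)/100 · 2 = 100/(100² + 115²) · 2
dθ/dt = 0.008611 rad/s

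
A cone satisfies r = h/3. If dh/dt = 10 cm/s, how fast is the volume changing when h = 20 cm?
4000π/9 cm³/s

V = (1/3)π(h/3)²h = πh³/27
dV/dt = πh²/9 · 10
At h = 20: dV/dt = 4000π/9 cm³/s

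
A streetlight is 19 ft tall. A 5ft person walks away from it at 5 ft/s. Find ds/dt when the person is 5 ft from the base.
25/14 ft/s

By similar triangles: 19/(x+s) = 5/s
Solving: s = 5x/14
ds/dt = 5/14 · dx/dt = 5/14 · 5 = 25/14 ft/s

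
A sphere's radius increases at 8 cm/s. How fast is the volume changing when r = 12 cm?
4608π cm³/s

V = (4/3)πr³
dV/dt = dV/dr · dr/dt = 4πr² · 8
At r = 12: dV/dt = 4608π cm³/s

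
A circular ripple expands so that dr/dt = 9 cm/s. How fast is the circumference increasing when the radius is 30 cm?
18π cm/s

C = 2πr
dC/dt = 2π · dr/dt = 2π · 9 = 18π cm/s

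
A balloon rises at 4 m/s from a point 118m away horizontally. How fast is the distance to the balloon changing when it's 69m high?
276√18685/18685 ≈ 2.019 m/s

z² = 118² + y²
z = √(118² + 69²) = √18685
dz/dt = y/z · dy/dt = 69/√18685 · 4 = 276√18685/18685 ≈ 2.019 m/s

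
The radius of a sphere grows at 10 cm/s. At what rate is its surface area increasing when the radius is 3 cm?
240π cm²/s

S = 4πr²
dS/dt = dS/dr · dr/dt = 8πr · 10
At r = 3: dS/dt = 240π cm²/s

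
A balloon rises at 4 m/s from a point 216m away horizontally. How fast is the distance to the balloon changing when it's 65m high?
260√50881/50881 ≈ 1.153 m/s

z² = 216² + y²
z = √(216² + 65²) = √50881
dz/dt = y/z · dy/dt = 65/√50881 · 4 = 260√50881/50881 ≈ 1.153 m/s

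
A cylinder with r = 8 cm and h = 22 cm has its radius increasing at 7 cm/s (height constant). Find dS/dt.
532π cm²/s

S = 2πrh + 2πr² (lateral + bases)
dS/dt = (2πh + 4πr)·dr/dt = (2π·22 + 4π·8)·7
= 532π cm²/s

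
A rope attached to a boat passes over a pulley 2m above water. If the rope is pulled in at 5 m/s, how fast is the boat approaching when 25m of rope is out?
125√69/207 ≈ 5.016 m/s

rope² = x² + 2²
x = √(25² - 2²) = 3√69
dx/dt = (rope/x) · d(rope)/dt = (25/(3√69)) · (-5) = -125√69/207 m/s
The boat approaches at 125√69/207 ≈ 5.016 m/s.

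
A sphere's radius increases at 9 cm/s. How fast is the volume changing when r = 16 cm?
9216π cm³/s

V = (4/3)πr³
dV/dt = dV/dr · dr/dt = 4πr² · 9
At r = 16: dV/dt = 9216π cm³/s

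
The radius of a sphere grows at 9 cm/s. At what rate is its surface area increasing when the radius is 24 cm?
1728π cm²/s

S = 4πr²
dS/dt = dS/dr · dr/dt = 8πr · 9
At r = 24: dS/dt = 1728π cm²/s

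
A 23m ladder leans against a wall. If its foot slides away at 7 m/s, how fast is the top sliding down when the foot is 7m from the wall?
49√30/120 ≈ 2.237 m/s

x² + y² = 23²
2x·dx/dt + 2y·dy/dt = 0
dy/dt = -x/y · dx/dt = -7/(4√30) · 7 = -49√30/120 m/s
The top is descending at 49√30/120 ≈ 2.237 m/s.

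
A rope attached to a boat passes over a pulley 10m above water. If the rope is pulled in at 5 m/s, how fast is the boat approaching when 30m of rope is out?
15√2/4 ≈ 5.303 m/s

rope² = x² + 10²
x = √(30² - 10²) = 20√2
dx/dt = (rope/x) · d(rope)/dt = (30/(20√2)) · (-5) = -15√2/4 m/s
The boat approaches at 15√2/4 ≈ 5.303 m/s.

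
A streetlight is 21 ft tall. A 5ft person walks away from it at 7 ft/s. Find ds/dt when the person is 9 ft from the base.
35/16 ft/s

By similar triangles: 21/(x+s) = 5/s
Solving: s = 5x/16
ds/dt = 5/16 · dx/dt = 5/16 · 7 = 35/16 ft/s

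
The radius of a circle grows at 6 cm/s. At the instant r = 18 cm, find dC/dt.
12π cm/s

C = 2πr
dC/dt = 2π · dr/dt = 2π · 6 = 12π cm/s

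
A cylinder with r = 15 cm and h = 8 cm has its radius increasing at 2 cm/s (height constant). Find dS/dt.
152π cm²/s

S = 2πrh + 2πr² (lateral + bases)
dS/dt = (2πh + 4πr)·dr/dt = (2π·8 + 4π·15)·2
= 152π cm²/s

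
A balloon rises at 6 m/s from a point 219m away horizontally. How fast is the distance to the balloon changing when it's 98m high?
588√57565/57565 ≈ 2.451 m/s

z² = 219² + y²
z = √(219² + 98²) = √57565
dz/dt = y/z · dy/dt = 98/√57565 · 6 = 588√57565/57565 ≈ 2.451 m/s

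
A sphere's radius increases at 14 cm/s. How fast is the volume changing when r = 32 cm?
57344π cm³/s

V = (4/3)πr³
dV/dt = dV/dr · dr/dt = 4πr² · 14
At r = 32: dV/dt = 57344π cm³/s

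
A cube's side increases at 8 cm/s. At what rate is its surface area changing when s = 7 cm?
672 cm²/s

A = 6s²
dA/dt = 12s · ds/dt = 12·7·8 = 672 cm²/s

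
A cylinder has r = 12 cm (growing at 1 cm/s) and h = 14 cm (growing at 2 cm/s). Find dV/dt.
624π cm³/s

V = πr²h
dV/dt = 2πrh·dr/dt + πr²·dh/dt
= 2π(12)(14)(1) + π(12)²(2)
= 624π cm³/s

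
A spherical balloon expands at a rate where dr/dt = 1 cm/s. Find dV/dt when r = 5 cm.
100π cm³/s

V = (4/3)πr³
dV/dt = dV/dr · dr/dt = 4πr² · 1
At r = 5: dV/dt = 100π cm³/s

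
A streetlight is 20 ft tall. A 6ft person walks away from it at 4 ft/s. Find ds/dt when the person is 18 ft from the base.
12/7 ft/s

By similar triangles: 20/(x+s) = 6/s
Solving: s = 6x/14
ds/dt = 6/14 · dx/dt = 3/7 · 4 = 12/7 ft/s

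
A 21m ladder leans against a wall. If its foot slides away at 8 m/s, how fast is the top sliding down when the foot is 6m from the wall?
16√5/15 ≈ 2.385 m/s

x² + y² = 21²
2x·dx/dt + 2y·dy/dt = 0
dy/dt = -x/y · dx/dt = -6/(9√5) · 8 = -16√5/15 m/s
The top is descending at 16√5/15 ≈ 2.385 m/s.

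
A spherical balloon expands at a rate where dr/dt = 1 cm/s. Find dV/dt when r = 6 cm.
144π cm³/s

V = (4/3)πr³
dV/dt = dV/dr · dr/dt = 4πr² · 1
At r = 6: dV/dt = 144π cm³/s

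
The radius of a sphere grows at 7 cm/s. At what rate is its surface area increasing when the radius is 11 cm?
616π cm²/s

S = 4πr²
dS/dt = dS/dr · dr/dt = 8πr · 7
At r = 11: dS/dt = 616π cm²/s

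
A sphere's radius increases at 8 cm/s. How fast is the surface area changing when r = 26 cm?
1664π cm²/s

S = 4πr²
dS/dt = dS/dr · dr/dt = 8πr · 8
At r = 26: dS/dt = 1664π cm²/s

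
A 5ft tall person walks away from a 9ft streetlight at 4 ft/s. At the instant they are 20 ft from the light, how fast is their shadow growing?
5 ft/s

By similar triangles: 9/(x+s) = 5/s
Solving: s = 5x/4
ds/dt = 5/4 · dx/dt = 5/4 · 4 = 5 ft/s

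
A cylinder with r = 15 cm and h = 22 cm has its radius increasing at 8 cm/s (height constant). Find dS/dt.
832π cm²/s

S = 2πrh + 2πr² (lateral + bases)
dS/dt = (2πh + 4πr)·dr/dt = (2π·22 + 4π·15)·8
= 832π cm²/s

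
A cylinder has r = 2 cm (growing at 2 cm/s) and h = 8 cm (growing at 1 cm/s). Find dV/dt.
68π cm³/s

V = πr²h
dV/dt = 2πrh·dr/dt + πr²·dh/dt
= 2π(2)(8)(2) + π(2)²(1)
= 68π cm³/s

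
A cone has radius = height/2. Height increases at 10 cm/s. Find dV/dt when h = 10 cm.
250π cm³/s

V = (1/3)π(h/2)²h = πh³/12
dV/dt = πh²/4 · 10
At h = 10: dV/dt = 250π cm³/s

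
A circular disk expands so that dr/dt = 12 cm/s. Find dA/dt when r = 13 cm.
312π cm²/s

A = πr²
dA/dt = 2πr · dr/dt = 2π(13)(12) = 312π cm²/s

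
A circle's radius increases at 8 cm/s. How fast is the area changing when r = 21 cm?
336π cm²/s

A = πr²
dA/dt = 2πr · dr/dt = 2π(21)(8) = 336π cm²/s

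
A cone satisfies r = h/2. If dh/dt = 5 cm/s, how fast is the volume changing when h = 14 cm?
245π cm³/s

V = (1/3)π(h/2)²h = πh³/12
dV/dt = πh²/4 · 5
At h = 14: dV/dt = 245π cm³/s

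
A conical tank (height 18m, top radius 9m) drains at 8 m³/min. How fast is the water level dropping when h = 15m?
32/(225π) ≈ 0.04527 m/min

r/h = 9/18, so r = (1/2)h
V = (1/3)πr²h = (1/3)π((1/2)h)²h = (1/12)πh³
dV/dh = (1/4)πh²
dh/dt = (dV/dt)/(dV/dh) = -8/((1/4)π·15²) = -32/(225π) m/min
The level is dropping at 32/(225π) ≈ 0.04527 m/min.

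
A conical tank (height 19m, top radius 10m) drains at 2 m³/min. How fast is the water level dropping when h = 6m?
361/(1800π) ≈ 0.06384 m/min

r/h = 10/19, so r = (10/19)h
V = (1/3)πr²h = (1/3)π((10/19)h)²h = (100/1083)πh³
dV/dh = (100/361)πh²
dh/dt = (dV/dt)/(dV/dh) = -2/((100/361)π·6²) = -361/(1800π) m/min
The level is dropping at 361/(1800π) ≈ 0.06384 m/min.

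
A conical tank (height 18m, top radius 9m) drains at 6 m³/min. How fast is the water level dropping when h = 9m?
8/(27π) ≈ 0.09431 m/min

r/h = 9/18, so r = (1/2)h
V = (1/3)πr²h = (1/3)π((1/2)h)²h = (1/12)πh³
dV/dh = (1/4)πh²
dh/dt = (dV/dt)/(dV/dh) = -6/((1/4)π·9²) = -8/(27π) m/min
The level is dropping at 8/(27π) ≈ 0.09431 m/min.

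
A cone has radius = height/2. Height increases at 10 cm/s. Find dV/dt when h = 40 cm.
4000π cm³/s

V = (1/3)π(h/2)²h = πh³/12
dV/dt = πh²/4 · 10
At h = 40: dV/dt = 4000π cm³/s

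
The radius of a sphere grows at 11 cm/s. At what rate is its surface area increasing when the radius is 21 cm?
1848π cm²/s

S = 4πr²
dS/dt = dS/dr · dr/dt = 8πr · 11
At r = 21: dS/dt = 1848π cm²/s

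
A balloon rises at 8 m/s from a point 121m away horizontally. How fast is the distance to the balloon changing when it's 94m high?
752√23477/23477 ≈ 4.908 m/s

z² = 121² + y²
z = √(121² + 94²) = √23477
dz/dt = y/z · dy/dt = 94/√23477 · 8 = 752√23477/23477 ≈ 4.908 m/s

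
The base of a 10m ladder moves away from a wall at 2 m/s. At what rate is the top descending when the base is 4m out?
4√21/21 ≈ 0.8729 m/s

x² + y² = 10²
2x·dx/dt + 2y·dy/dt = 0
dy/dt = -x/y · dx/dt = -4/(2√21) · 2 = -4√21/21 m/s
The top is descending at 4√21/21 ≈ 0.8729 m/s.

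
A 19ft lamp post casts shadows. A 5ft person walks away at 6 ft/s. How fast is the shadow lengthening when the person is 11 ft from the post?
15/7 ft/s

By similar triangles: 19/(x+s) = 5/s
Solving: s = 5x/14
ds/dt = 5/14 · dx/dt = 5/14 · 6 = 15/7 ft/s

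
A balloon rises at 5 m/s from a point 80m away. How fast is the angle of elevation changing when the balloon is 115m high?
0.020382 rad/s

tan(θ) = y/80
sec²(θ) · dθ/dt = (1/80) · dy/dt
dθ/dt = cos²(θ)/80 · 5 = 80/(80² + 115²) · 5
dθ/dt = 0.020382 rad/s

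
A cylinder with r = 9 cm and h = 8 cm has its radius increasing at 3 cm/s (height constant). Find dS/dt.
156π cm²/s

S = 2πrh + 2πr² (lateral + bases)
dS/dt = (2πh + 4πr)·dr/dt = (2π·8 + 4π·9)·3
= 156π cm²/s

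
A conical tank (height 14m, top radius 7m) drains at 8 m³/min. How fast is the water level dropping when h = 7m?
32/(49π) ≈ 0.2079 m/min

r/h = 7/14, so r = (1/2)h
V = (1/3)πr²h = (1/3)π((1/2)h)²h = (1/12)πh³
dV/dh = (1/4)πh²
dh/dt = (dV/dt)/(dV/dh) = -8/((1/4)π·7²) = -32/(49π) m/min
The level is dropping at 32/(49π) ≈ 0.2079 m/min.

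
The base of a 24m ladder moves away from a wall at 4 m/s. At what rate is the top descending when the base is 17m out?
68√287/287 ≈ 4.014 m/s

x² + y² = 24²
2x·dx/dt + 2y·dy/dt = 0
dy/dt = -x/y · dx/dt = -17/√287 · 4 = -68√287/287 m/s
The top is descending at 68√287/287 ≈ 4.014 m/s.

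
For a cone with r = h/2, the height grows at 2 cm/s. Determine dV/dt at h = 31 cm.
961π/2 cm³/s

V = (1/3)π(h/2)²h = πh³/12
dV/dt = πh²/4 · 2
At h = 31: dV/dt = 961π/2 cm³/s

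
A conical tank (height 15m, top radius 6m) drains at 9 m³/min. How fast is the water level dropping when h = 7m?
225/(196π) ≈ 0.3654 m/min

r/h = 6/15, so r = (2/5)h
V = (1/3)πr²h = (1/3)π((2/5)h)²h = (4/75)πh³
dV/dh = (4/25)πh²
dh/dt = (dV/dt)/(dV/dh) = -9/((4/25)π·7²) = -225/(196π) m/min
The level is dropping at 225/(196π) ≈ 0.3654 m/min.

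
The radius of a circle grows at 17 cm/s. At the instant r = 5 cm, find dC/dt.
34π cm/s

C = 2πr
dC/dt = 2π · dr/dt = 2π · 17 = 34π cm/s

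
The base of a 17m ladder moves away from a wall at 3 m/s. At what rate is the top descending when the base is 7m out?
7√15/20 ≈ 1.356 m/s

x² + y² = 17²
2x·dx/dt + 2y·dy/dt = 0
dy/dt = -x/y · dx/dt = -7/(4√15) · 3 = -7√15/20 m/s
The top is descending at 7√15/20 ≈ 1.356 m/s.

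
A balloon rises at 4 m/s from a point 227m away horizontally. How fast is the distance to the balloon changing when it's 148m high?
592√73433/73433 ≈ 2.185 m/s

z² = 227² + y²
z = √(227² + 148²) = √73433
dz/dt = y/z · dy/dt = 148/√73433 · 4 = 592√73433/73433 ≈ 2.185 m/s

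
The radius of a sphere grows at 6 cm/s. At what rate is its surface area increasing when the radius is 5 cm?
240π cm²/s

S = 4πr²
dS/dt = dS/dr · dr/dt = 8πr · 6
At r = 5: dS/dt = 240π cm²/s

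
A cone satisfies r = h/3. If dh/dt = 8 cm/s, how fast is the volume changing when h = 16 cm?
2048π/9 cm³/s

V = (1/3)π(h/3)²h = πh³/27
dV/dt = πh²/9 · 8
At h = 16: dV/dt = 2048π/9 cm³/s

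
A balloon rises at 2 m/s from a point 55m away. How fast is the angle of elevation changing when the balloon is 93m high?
0.009423 rad/s

tan(θ) = y/55
sec²(θ) · dθ/dt = (1/55) · dy/dt
dθ/dt = cos²(θ)/55 · 2 = 55/(55² + 93²) · 2
dθ/dt = 0.009423 rad/s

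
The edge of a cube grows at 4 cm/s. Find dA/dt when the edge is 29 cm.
1392 cm²/s

A = 6s²
dA/dt = 12s · ds/dt = 12·29·4 = 1392 cm²/s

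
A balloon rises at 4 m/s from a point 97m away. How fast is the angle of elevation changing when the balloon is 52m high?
0.032032 rad/s

tan(θ) = y/97
sec²(θ) · dθ/dt = (1/97) · dy/dt
dθ/dt = cos²(θ)/97 · 4 = 97/(97² + 52²) · 4
dθ/dt = 0.032032 rad/s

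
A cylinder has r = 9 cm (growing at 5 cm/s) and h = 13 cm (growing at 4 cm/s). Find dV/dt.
1494π cm³/s

V = πr²h
dV/dt = 2πrh·dr/dt + πr²·dh/dt
= 2π(9)(13)(5) + π(9)²(4)
= 1494π cm³/s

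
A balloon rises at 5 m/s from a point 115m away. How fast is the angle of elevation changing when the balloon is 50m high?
0.036566 rad/s

tan(θ) = y/115
sec²(θ) · dθ/dt = (1/115) · dy/dt
dθ/dt = cos²(θ)/115 · 5 = 115/(115² + 50²) · 5
dθ/dt = 0.036566 rad/s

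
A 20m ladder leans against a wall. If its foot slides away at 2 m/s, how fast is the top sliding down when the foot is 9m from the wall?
18√319/319 ≈ 1.008 m/s

x² + y² = 20²
2x·dx/dt + 2y·dy/dt = 0
dy/dt = -x/y · dx/dt = -9/√319 · 2 = -18√319/319 m/s
The top is descending at 18√319/319 ≈ 1.008 m/s.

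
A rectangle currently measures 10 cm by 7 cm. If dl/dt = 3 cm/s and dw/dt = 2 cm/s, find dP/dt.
10 cm/s

P = 2(l + w)
dP/dt = 2(dl/dt + dw/dt) = 2(3 + 2) = 10 cm/s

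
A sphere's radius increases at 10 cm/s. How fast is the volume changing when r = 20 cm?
16000π cm³/s

V = (4/3)πr³
dV/dt = dV/dr · dr/dt = 4πr² · 10
At r = 20: dV/dt = 16000π cm³/s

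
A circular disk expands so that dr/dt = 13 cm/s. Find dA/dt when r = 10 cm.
260π cm²/s

A = πr²
dA/dt = 2πr · dr/dt = 2π(10)(13) = 260π cm²/s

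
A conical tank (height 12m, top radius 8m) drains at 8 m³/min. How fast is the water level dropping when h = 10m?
9/(50π) ≈ 0.0573 m/min

r/h = 8/12, so r = (2/3)h
V = (1/3)πr²h = (1/3)π((2/3)h)²h = (4/27)πh³
dV/dh = (4/9)πh²
dh/dt = (dV/dt)/(dV/dh) = -8/((4/9)π·10²) = -9/(50π) m/min
The level is dropping at 9/(50π) ≈ 0.0573 m/min.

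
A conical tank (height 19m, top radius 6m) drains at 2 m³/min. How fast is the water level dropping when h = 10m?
361/(1800π) ≈ 0.06384 m/min

r/h = 6/19, so r = (6/19)h
V = (1/3)πr²h = (1/3)π((6/19)h)²h = (12/361)πh³
dV/dh = (36/361)πh²
dh/dt = (dV/dt)/(dV/dh) = -2/((36/361)π·10²) = -361/(1800π) m/min
The level is dropping at 361/(1800π) ≈ 0.06384 m/min.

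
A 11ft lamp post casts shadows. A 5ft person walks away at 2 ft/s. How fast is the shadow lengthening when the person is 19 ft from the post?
5/3 ft/s

By similar triangles: 11/(x+s) = 5/s
Solving: s = 5x/6
ds/dt = 5/6 · dx/dt = 5/6 · 2 = 5/3 ft/s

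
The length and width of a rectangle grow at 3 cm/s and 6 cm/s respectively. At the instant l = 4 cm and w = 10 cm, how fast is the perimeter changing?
18 cm/s

P = 2(l + w)
dP/dt = 2(dl/dt + dw/dt) = 2(3 + 6) = 18 cm/s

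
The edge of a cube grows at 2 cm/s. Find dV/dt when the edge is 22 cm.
2904 cm³/s

V = s³
dV/dt = 3s² · ds/dt = 3·22²·2 = 2904 cm³/s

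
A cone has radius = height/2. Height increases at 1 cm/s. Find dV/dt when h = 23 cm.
529π/4 cm³/s

V = (1/3)π(h/2)²h = πh³/12
dV/dt = πh²/4 · 1
At h = 23: dV/dt = 529π/4 cm³/s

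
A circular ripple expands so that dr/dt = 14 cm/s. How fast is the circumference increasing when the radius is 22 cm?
28π cm/s

C = 2πr
dC/dt = 2π · dr/dt = 2π · 14 = 28π cm/s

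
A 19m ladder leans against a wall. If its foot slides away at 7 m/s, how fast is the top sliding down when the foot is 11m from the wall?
77√15/60 ≈ 4.97 m/s

x² + y² = 19²
2x·dx/dt + 2y·dy/dt = 0
dy/dt = -x/y · dx/dt = -11/(4√15) · 7 = -77√15/60 m/s
The top is descending at 77√15/60 ≈ 4.97 m/s.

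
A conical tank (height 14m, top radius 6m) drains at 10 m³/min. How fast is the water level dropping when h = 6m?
245/(162π) ≈ 0.4814 m/min

r/h = 6/14, so r = (3/7)h
V = (1/3)πr²h = (1/3)π((3/7)h)²h = (3/49)πh³
dV/dh = (9/49)πh²
dh/dt = (dV/dt)/(dV/dh) = -10/((9/49)π·6²) = -245/(162π) m/min
The level is dropping at 245/(162π) ≈ 0.4814 m/min.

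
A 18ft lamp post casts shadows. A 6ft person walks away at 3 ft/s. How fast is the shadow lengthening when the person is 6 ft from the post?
3/2 ft/s

By similar triangles: 18/(x+s) = 6/s
Solving: s = 6x/12
ds/dt = 6/12 · dx/dt = 1/2 · 3 = 3/2 ft/s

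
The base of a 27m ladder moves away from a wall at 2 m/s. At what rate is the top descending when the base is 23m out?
23√2/10 ≈ 3.253 m/s

x² + y² = 27²
2x·dx/dt + 2y·dy/dt = 0
dy/dt = -x/y · dx/dt = -23/(10√2) · 2 = -23√2/10 m/s
The top is descending at 23√2/10 ≈ 3.253 m/s.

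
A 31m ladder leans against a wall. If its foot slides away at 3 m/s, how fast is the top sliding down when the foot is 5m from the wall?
5√26/52 ≈ 0.4903 m/s

x² + y² = 31²
2x·dx/dt + 2y·dy/dt = 0
dy/dt = -x/y · dx/dt = -5/(6√26) · 3 = -5√26/52 m/s
The top is descending at 5√26/52 ≈ 0.4903 m/s.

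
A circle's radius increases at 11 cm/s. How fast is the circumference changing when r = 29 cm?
22π cm/s

C = 2πr
dC/dt = 2π · dr/dt = 2π · 11 = 22π cm/s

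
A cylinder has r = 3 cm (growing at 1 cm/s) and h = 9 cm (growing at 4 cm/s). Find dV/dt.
90π cm³/s

V = πr²h
dV/dt = 2πrh·dr/dt + πr²·dh/dt
= 2π(3)(9)(1) + π(3)²(4)
= 90π cm³/s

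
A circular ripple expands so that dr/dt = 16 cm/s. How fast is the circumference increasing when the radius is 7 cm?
32π cm/s

C = 2πr
dC/dt = 2π · dr/dt = 2π · 16 = 32π cm/s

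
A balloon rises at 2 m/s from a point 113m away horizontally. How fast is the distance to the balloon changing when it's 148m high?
296√34673/34673 ≈ 1.59 m/s

z² = 113² + y²
z = √(113² + 148²) = √34673
dz/dt = y/z · dy/dt = 148/√34673 · 2 = 296√34673/34673 ≈ 1.59 m/s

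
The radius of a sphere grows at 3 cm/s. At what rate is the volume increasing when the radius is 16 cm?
3072π cm³/s

V = (4/3)πr³
dV/dt = dV/dr · dr/dt = 4πr² · 3
At r = 16: dV/dt = 3072π cm³/s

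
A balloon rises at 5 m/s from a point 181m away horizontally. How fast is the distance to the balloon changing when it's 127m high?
127√48890/9778 ≈ 2.872 m/s

z² = 181² + y²
z = √(181² + 127²) = √48890
dz/dt = y/z · dy/dt = 127/√48890 · 5 = 127√48890/9778 ≈ 2.872 m/s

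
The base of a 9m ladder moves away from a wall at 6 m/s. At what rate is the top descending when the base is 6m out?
12√5/5 ≈ 5.367 m/s

x² + y² = 9²
2x·dx/dt + 2y·dy/dt = 0
dy/dt = -x/y · dx/dt = -6/(3√5) · 6 = -12√5/5 m/s
The top is descending at 12√5/5 ≈ 5.367 m/s.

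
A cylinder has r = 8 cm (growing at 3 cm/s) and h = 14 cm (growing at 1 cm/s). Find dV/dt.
736π cm³/s

V = πr²h
dV/dt = 2πrh·dr/dt + πr²·dh/dt
= 2π(8)(14)(3) + π(8)²(1)
= 736π cm³/s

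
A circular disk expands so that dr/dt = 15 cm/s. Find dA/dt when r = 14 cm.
420π cm²/s

A = πr²
dA/dt = 2πr · dr/dt = 2π(14)(15) = 420π cm²/s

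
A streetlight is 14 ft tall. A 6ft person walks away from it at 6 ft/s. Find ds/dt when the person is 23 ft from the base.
9/2 ft/s

By similar triangles: 14/(x+s) = 6/s
Solving: s = 6x/8
ds/dt = 6/8 · dx/dt = 3/4 · 6 = 9/2 ft/s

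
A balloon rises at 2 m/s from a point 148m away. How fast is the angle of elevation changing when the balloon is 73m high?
0.010869 rad/s

tan(θ) = y/148
sec²(θ) · dθ/dt = (1/148) · dy/dt
dθ/dt = cos²(θ)/148 · 2 = 148/(148² + 73²) · 2
dθ/dt = 0.010869 rad/s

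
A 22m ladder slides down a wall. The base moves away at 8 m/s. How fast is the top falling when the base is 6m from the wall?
6√7/7 ≈ 2.268 m/s

x² + y² = 22²
2x·dx/dt + 2y·dy/dt = 0
dy/dt = -x/y · dx/dt = -6/(8√7) · 8 = -6√7/7 m/s
The top is descending at 6√7/7 ≈ 2.268 m/s.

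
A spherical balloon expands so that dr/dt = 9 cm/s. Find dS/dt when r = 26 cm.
1872π cm²/s

S = 4πr²
dS/dt = dS/dr · dr/dt = 8πr · 9
At r = 26: dS/dt = 1872π cm²/s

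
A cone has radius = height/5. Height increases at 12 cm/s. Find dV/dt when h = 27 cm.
8748π/25 cm³/s

V = (1/3)π(h/5)²h = πh³/75
dV/dt = πh²/25 · 12
At h = 27: dV/dt = 8748π/25 cm³/s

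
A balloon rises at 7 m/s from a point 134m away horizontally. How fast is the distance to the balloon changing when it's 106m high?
371√7298/7298 ≈ 4.343 m/s

z² = 134² + y²
z = √(134² + 106²) = 2√7298
dz/dt = y/z · dy/dt = 106/(2√7298) · 7 = 371√7298/7298 ≈ 4.343 m/s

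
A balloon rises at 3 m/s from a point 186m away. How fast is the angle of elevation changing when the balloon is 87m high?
0.013234 rad/s

tan(θ) = y/186
sec²(θ) · dθ/dt = (1/186) · dy/dt
dθ/dt = cos²(θ)/186 · 3 = 186/(186² + 87²) · 3
dθ/dt = 0.013234 rad/s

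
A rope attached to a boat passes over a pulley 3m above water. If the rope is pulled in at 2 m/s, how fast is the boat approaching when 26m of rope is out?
52√667/667 ≈ 2.013 m/s

rope² = x² + 3²
x = √(26² - 3²) = √667
dx/dt = (rope/x) · d(rope)/dt = (26/√667) · (-2) = -52√667/667 m/s
The boat approaches at 52√667/667 ≈ 2.013 m/s.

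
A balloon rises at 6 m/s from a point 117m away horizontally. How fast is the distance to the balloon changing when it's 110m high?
660√25789/25789 ≈ 4.11 m/s

z² = 117² + y²
z = √(117² + 110²) = √25789
dz/dt = y/z · dy/dt = 110/√25789 · 6 = 660√25789/25789 ≈ 4.11 m/s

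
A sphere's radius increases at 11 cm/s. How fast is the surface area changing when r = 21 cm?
1848π cm²/s

S = 4πr²
dS/dt = dS/dr · dr/dt = 8πr · 11
At r = 21: dS/dt = 1848π cm²/s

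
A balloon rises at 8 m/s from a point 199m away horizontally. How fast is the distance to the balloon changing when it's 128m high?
1024√55985/55985 ≈ 4.328 m/s

z² = 199² + y²
z = √(199² + 128²) = √55985
dz/dt = y/z · dy/dt = 128/√55985 · 8 = 1024√55985/55985 ≈ 4.328 m/s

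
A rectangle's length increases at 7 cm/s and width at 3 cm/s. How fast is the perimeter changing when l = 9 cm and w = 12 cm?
20 cm/s

P = 2(l + w)
dP/dt = 2(dl/dt + dw/dt) = 2(7 + 3) = 20 cm/s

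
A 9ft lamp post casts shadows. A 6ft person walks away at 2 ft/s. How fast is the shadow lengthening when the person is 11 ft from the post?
4 ft/s

By similar triangles: 9/(x+s) = 6/s
Solving: s = 6x/3
ds/dt = 6/3 · dx/dt = 2 · 2 = 4 ft/s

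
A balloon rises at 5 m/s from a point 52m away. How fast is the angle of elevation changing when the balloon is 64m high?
0.038235 rad/s

tan(θ) = y/52
sec²(θ) · dθ/dt = (1/52) · dy/dt
dθ/dt = cos²(θ)/52 · 5 = 52/(52² + 64²) · 5
dθ/dt = 0.038235 rad/s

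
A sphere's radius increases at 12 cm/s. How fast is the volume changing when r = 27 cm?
34992π cm³/s

V = (4/3)πr³
dV/dt = dV/dr · dr/dt = 4πr² · 12
At r = 27: dV/dt = 34992π cm³/s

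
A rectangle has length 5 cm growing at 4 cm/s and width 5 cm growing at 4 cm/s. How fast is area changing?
40 cm²/s

A = lw
dA/dt = w·dl/dt + l·dw/dt = 5·4 + 5·4 = 40 cm²/s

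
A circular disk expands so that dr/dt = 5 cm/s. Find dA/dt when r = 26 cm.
260π cm²/s

A = πr²
dA/dt = 2πr · dr/dt = 2π(26)(5) = 260π cm²/s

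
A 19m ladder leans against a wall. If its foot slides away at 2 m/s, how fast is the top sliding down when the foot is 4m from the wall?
8√345/345 ≈ 0.4307 m/s

x² + y² = 19²
2x·dx/dt + 2y·dy/dt = 0
dy/dt = -x/y · dx/dt = -4/√345 · 2 = -8√345/345 m/s
The top is descending at 8√345/345 ≈ 0.4307 m/s.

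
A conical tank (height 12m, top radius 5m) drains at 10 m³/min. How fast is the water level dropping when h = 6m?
8/(5π) ≈ 0.5093 m/min

r/h = 5/12, so r = (5/12)h
V = (1/3)πr²h = (1/3)π((5/12)h)²h = (25/432)πh³
dV/dh = (25/144)πh²
dh/dt = (dV/dt)/(dV/dh) = -10/((25/144)π·6²) = -8/(5π) m/min
The level is dropping at 8/(5π) ≈ 0.5093 m/min.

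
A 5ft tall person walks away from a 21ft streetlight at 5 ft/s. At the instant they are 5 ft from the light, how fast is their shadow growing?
25/16 ft/s

By similar triangles: 21/(x+s) = 5/s
Solving: s = 5x/16
ds/dt = 5/16 · dx/dt = 5/16 · 5 = 25/16 ft/s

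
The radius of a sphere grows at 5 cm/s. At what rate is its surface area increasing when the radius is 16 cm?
640π cm²/s

S = 4πr²
dS/dt = dS/dr · dr/dt = 8πr · 5
At r = 16: dS/dt = 640π cm²/s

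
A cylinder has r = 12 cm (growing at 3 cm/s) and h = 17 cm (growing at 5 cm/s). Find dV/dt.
1944π cm³/s

V = πr²h
dV/dt = 2πrh·dr/dt + πr²·dh/dt
= 2π(12)(17)(3) + π(12)²(5)
= 1944π cm³/s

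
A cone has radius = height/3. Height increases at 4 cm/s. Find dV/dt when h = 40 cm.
6400π/9 cm³/s

V = (1/3)π(h/3)²h = πh³/27
dV/dt = πh²/9 · 4
At h = 40: dV/dt = 6400π/9 cm³/s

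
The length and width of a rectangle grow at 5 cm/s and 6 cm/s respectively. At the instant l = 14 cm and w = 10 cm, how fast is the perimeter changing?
22 cm/s

P = 2(l + w)
dP/dt = 2(dl/dt + dw/dt) = 2(5 + 6) = 22 cm/s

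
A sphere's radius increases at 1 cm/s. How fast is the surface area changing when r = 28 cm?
224π cm²/s

S = 4πr²
dS/dt = dS/dr · dr/dt = 8πr · 1
At r = 28: dS/dt = 224π cm²/s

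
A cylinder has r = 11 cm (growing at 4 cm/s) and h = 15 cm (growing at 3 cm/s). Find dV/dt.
1683π cm³/s

V = πr²h
dV/dt = 2πrh·dr/dt + πr²·dh/dt
= 2π(11)(15)(4) + π(11)²(3)
= 1683π cm³/s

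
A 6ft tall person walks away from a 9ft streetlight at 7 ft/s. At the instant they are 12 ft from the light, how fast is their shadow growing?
14 ft/s

By similar triangles: 9/(x+s) = 6/s
Solving: s = 6x/3
ds/dt = 6/3 · dx/dt = 2 · 7 = 14 ft/s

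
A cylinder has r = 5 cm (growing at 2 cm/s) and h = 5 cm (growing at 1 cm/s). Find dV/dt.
125π cm³/s

V = πr²h
dV/dt = 2πrh·dr/dt + πr²·dh/dt
= 2π(5)(5)(2) + π(5)²(1)
= 125π cm³/s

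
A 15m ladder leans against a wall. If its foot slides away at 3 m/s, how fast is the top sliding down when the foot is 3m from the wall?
√6/4 ≈ 0.6124 m/s

x² + y² = 15²
2x·dx/dt + 2y·dy/dt = 0
dy/dt = -x/y · dx/dt = -3/(6√6) · 3 = -√6/4 m/s
The top is descending at √6/4 ≈ 0.6124 m/s.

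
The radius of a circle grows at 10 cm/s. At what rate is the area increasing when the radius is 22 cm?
440π cm²/s

A = πr²
dA/dt = 2πr · dr/dt = 2π(22)(10) = 440π cm²/s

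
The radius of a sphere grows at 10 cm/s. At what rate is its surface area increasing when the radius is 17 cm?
1360π cm²/s

S = 4πr²
dS/dt = dS/dr · dr/dt = 8πr · 10
At r = 17: dS/dt = 1360π cm²/s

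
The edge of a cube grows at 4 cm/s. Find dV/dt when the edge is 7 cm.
588 cm³/s

V = s³
dV/dt = 3s² · ds/dt = 3·7²·4 = 588 cm³/s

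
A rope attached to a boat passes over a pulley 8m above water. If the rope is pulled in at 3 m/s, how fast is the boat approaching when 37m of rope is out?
37√145/145 ≈ 3.073 m/s

rope² = x² + 8²
x = √(37² - 8²) = 3√145
dx/dt = (rope/x) · d(rope)/dt = (37/(3√145)) · (-3) = -37√145/145 m/s
The boat approaches at 37√145/145 ≈ 3.073 m/s.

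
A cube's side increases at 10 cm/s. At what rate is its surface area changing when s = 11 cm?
1320 cm²/s

A = 6s²
dA/dt = 12s · ds/dt = 12·11·10 = 1320 cm²/s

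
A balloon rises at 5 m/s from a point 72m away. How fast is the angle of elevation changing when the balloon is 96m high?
0.025 rad/s

tan(θ) = y/72
sec²(θ) · dθ/dt = (1/72) · dy/dt
dθ/dt = cos²(θ)/72 · 5 = 72/(72² + 96²) · 5
dθ/dt = 0.025 rad/s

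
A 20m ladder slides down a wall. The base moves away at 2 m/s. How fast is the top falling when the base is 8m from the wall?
4√21/21 ≈ 0.8729 m/s

x² + y² = 20²
2x·dx/dt + 2y·dy/dt = 0
dy/dt = -x/y · dx/dt = -8/(4√21) · 2 = -4√21/21 m/s
The top is descending at 4√21/21 ≈ 0.8729 m/s.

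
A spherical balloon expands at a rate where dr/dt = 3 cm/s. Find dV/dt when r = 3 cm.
108π cm³/s

V = (4/3)πr³
dV/dt = dV/dr · dr/dt = 4πr² · 3
At r = 3: dV/dt = 108π cm³/s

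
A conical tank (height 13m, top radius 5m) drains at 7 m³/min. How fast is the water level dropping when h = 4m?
1183/(400π) ≈ 0.9414 m/min

r/h = 5/13, so r = (5/13)h
V = (1/3)πr²h = (1/3)π((5/13)h)²h = (25/507)πh³
dV/dh = (25/169)πh²
dh/dt = (dV/dt)/(dV/dh) = -7/((25/169)π·4²) = -1183/(400π) m/min
The level is dropping at 1183/(400π) ≈ 0.9414 m/min.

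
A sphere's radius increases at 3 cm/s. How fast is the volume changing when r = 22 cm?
5808π cm³/s

V = (4/3)πr³
dV/dt = dV/dr · dr/dt = 4πr² · 3
At r = 22: dV/dt = 5808π cm³/s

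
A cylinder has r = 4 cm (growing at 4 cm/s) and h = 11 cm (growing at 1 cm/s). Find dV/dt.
368π cm³/s

V = πr²h
dV/dt = 2πrh·dr/dt + πr²·dh/dt
= 2π(4)(11)(4) + π(4)²(1)
= 368π cm³/s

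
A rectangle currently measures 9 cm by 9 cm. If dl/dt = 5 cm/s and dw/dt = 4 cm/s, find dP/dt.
18 cm/s

P = 2(l + w)
dP/dt = 2(dl/dt + dw/dt) = 2(5 + 4) = 18 cm/s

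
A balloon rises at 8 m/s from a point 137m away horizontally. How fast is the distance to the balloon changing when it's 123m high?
492√33898/16949 ≈ 5.345 m/s

z² = 137² + y²
z = √(137² + 123²) = √33898
dz/dt = y/z · dy/dt = 123/√33898 · 8 = 492√33898/16949 ≈ 5.345 m/s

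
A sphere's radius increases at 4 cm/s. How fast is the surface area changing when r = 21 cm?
672π cm²/s

S = 4πr²
dS/dt = dS/dr · dr/dt = 8πr · 4
At r = 21: dS/dt = 672π cm²/s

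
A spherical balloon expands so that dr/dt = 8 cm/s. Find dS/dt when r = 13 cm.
832π cm²/s

S = 4πr²
dS/dt = dS/dr · dr/dt = 8πr · 8
At r = 13: dS/dt = 832π cm²/s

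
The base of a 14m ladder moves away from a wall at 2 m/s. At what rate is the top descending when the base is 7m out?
2√3/3 ≈ 1.155 m/s

x² + y² = 14²
2x·dx/dt + 2y·dy/dt = 0
dy/dt = -x/y · dx/dt = -7/(7√3) · 2 = -2√3/3 m/s
The top is descending at 2√3/3 ≈ 1.155 m/s.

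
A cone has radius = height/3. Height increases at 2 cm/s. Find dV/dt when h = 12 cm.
32π cm³/s

V = (1/3)π(h/3)²h = πh³/27
dV/dt = πh²/9 · 2
At h = 12: dV/dt = 32π cm³/s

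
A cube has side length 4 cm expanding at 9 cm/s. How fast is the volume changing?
432 cm³/s

V = s³
dV/dt = 3s² · ds/dt = 3·4²·9 = 432 cm³/s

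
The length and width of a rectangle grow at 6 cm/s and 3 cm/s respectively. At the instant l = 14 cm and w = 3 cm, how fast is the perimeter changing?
18 cm/s

P = 2(l + w)
dP/dt = 2(dl/dt + dw/dt) = 2(6 + 3) = 18 cm/s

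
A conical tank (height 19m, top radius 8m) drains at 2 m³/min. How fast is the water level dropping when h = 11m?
361/(3872π) ≈ 0.02968 m/min

r/h = 8/19, so r = (8/19)h
V = (1/3)πr²h = (1/3)π((8/19)h)²h = (64/1083)πh³
dV/dh = (64/361)πh²
dh/dt = (dV/dt)/(dV/dh) = -2/((64/361)π·11²) = -361/(3872π) m/min
The level is dropping at 361/(3872π) ≈ 0.02968 m/min.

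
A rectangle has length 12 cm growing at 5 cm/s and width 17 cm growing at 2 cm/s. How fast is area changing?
109 cm²/s

A = lw
dA/dt = w·dl/dt + l·dw/dt = 17·5 + 12·2 = 109 cm²/s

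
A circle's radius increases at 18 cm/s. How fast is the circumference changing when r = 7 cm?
36π cm/s

C = 2πr
dC/dt = 2π · dr/dt = 2π · 18 = 36π cm/s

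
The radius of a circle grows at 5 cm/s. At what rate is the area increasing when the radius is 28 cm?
280π cm²/s

A = πr²
dA/dt = 2πr · dr/dt = 2π(28)(5) = 280π cm²/s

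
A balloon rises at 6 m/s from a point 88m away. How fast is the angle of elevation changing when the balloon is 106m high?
0.027819 rad/s

tan(θ) = y/88
sec²(θ) · dθ/dt = (1/88) · dy/dt
dθ/dt = cos²(θ)/88 · 6 = 88/(88² + 106²) · 6
dθ/dt = 0.027819 rad/s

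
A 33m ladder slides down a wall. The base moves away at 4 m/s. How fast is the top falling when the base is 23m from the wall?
23√35/35 ≈ 3.888 m/s

x² + y² = 33²
2x·dx/dt + 2y·dy/dt = 0
dy/dt = -x/y · dx/dt = -23/(4√35) · 4 = -23√35/35 m/s
The top is descending at 23√35/35 ≈ 3.888 m/s.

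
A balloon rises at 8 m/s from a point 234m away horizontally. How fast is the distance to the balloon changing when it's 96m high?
128√1777/1777 ≈ 3.036 m/s

z² = 234² + y²
z = √(234² + 96²) = 6√1777
dz/dt = y/z · dy/dt = 96/(6√1777) · 8 = 128√1777/1777 ≈ 3.036 m/s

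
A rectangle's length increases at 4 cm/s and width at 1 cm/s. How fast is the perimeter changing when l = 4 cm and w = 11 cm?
10 cm/s

P = 2(l + w)
dP/dt = 2(dl/dt + dw/dt) = 2(4 + 1) = 10 cm/s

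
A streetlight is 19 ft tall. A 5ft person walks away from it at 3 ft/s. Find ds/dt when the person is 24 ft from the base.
15/14 ft/s

By similar triangles: 19/(x+s) = 5/s
Solving: s = 5x/14
ds/dt = 5/14 · dx/dt = 5/14 · 3 = 15/14 ft/s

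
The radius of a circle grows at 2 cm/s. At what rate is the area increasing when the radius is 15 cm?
60π cm²/s

A = πr²
dA/dt = 2πr · dr/dt = 2π(15)(2) = 60π cm²/s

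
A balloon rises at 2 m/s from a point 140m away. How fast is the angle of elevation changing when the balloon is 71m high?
0.011363 rad/s

tan(θ) = y/140
sec²(θ) · dθ/dt = (1/140) · dy/dt
dθ/dt = cos²(θ)/140 · 2 = 140/(140² + 71²) · 2
dθ/dt = 0.011363 rad/s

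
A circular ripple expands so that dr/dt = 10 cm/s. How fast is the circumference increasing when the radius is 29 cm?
20π cm/s

C = 2πr
dC/dt = 2π · dr/dt = 2π · 10 = 20π cm/s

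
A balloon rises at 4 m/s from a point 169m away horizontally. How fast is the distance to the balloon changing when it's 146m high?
584√49877/49877 ≈ 2.615 m/s

z² = 169² + y²
z = √(169² + 146²) = √49877
dz/dt = y/z · dy/dt = 146/√49877 · 4 = 584√49877/49877 ≈ 2.615 m/s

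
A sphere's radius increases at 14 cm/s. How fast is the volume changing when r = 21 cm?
24696π cm³/s

V = (4/3)πr³
dV/dt = dV/dr · dr/dt = 4πr² · 14
At r = 21: dV/dt = 24696π cm³/s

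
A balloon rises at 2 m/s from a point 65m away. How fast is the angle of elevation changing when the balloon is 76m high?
0.012999 rad/s

tan(θ) = y/65
sec²(θ) · dθ/dt = (1/65) · dy/dt
dθ/dt = cos²(θ)/65 · 2 = 65/(65² + 76²) · 2
dθ/dt = 0.012999 rad/s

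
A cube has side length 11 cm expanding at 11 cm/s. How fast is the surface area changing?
1452 cm²/s

A = 6s²
dA/dt = 12s · ds/dt = 12·11·11 = 1452 cm²/s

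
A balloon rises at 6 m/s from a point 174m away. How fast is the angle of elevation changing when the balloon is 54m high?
0.031453 rad/s

tan(θ) = y/174
sec²(θ) · dθ/dt = (1/174) · dy/dt
dθ/dt = cos²(θ)/174 · 6 = 174/(174² + 54²) · 6
dθ/dt = 0.031453 rad/s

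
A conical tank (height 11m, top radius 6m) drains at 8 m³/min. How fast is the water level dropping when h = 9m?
242/(729π) ≈ 0.1057 m/min

r/h = 6/11, so r = (6/11)h
V = (1/3)πr²h = (1/3)π((6/11)h)²h = (12/121)πh³
dV/dh = (36/121)πh²
dh/dt = (dV/dt)/(dV/dh) = -8/((36/121)π·9²) = -242/(729π) m/min
The level is dropping at 242/(729π) ≈ 0.1057 m/min.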